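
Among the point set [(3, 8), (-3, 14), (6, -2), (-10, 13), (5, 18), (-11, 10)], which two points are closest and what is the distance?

Computing all pairwise distances among 6 points:

d((3, 8), (-3, 14)) = 8.4853
d((3, 8), (6, -2)) = 10.4403
d((3, 8), (-10, 13)) = 13.9284
d((3, 8), (5, 18)) = 10.198
d((3, 8), (-11, 10)) = 14.1421
d((-3, 14), (6, -2)) = 18.3576
d((-3, 14), (-10, 13)) = 7.0711
d((-3, 14), (5, 18)) = 8.9443
d((-3, 14), (-11, 10)) = 8.9443
d((6, -2), (-10, 13)) = 21.9317
d((6, -2), (5, 18)) = 20.025
d((6, -2), (-11, 10)) = 20.8087
d((-10, 13), (5, 18)) = 15.8114
d((-10, 13), (-11, 10)) = 3.1623 <-- minimum
d((5, 18), (-11, 10)) = 17.8885

Closest pair: (-10, 13) and (-11, 10) with distance 3.1623

The closest pair is (-10, 13) and (-11, 10) with Euclidean distance 3.1623. For 6 points, brute-force pairwise comparison is shown above. For large n, the divide-and-conquer algorithm (sort by x, recurse on halves, check the dividing strip) achieves O(n log n).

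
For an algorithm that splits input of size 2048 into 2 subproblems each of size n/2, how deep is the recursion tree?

For divide and conquer with division factor 2:

Problem sizes at each level:
Level 0: 2048
Level 1: 1024
Level 2: 512
Level 3: 256
Level 4: 128
Level 5: 64
Level 6: 32
Level 7: 16
Level 8: 8
Level 9: 4
Level 10: 2
Level 11: 1

The root is level 0 and the size-1 base case is level 11 (the tree spans levels 0 through 11, i.e. 12 levels counting the root), so the depth is the number of divisions: log_2(2048) = 11

The recursion tree depth is log_2(2048) = 11. At each level, the problem size is divided by 2, so it takes 11 divisions to reduce to a base case of size 1. The algorithm makes 2 recursive calls at each level.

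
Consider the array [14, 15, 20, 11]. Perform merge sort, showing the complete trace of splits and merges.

Merge sort trace:

Split: [14, 15, 20, 11] -> [14, 15] and [20, 11]
  Split: [14, 15] -> [14] and [15]
  Merge: [14] + [15] -> [14, 15]
  Split: [20, 11] -> [20] and [11]
  Merge: [20] + [11] -> [11, 20]
Merge: [14, 15] + [11, 20] -> [11, 14, 15, 20]

Final sorted array: [11, 14, 15, 20]

The merge sort proceeds by recursively splitting the array and merging sorted halves.
After all merges, the sorted array is [11, 14, 15, 20].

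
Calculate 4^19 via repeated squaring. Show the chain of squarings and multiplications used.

Computing 4^19 by squaring (build up from 4^1; each line after the first costs one multiplication):

4^1 = 4
4^2 = (4^1)^2 = 4^2 = 16
4^4 = (4^2)^2 = 16^2 = 256
4^8 = (4^4)^2 = 256^2 = 65536
4^9 = 4 * 4^8 = 4 * 65536 = 262144
4^18 = (4^9)^2 = 262144^2 = 68719476736
4^19 = 4 * 4^18 = 4 * 68719476736 = 274877906944

Result: 274877906944
Multiplications needed: 6 (6 lines after 4^1)

4^19 = 274877906944. Using exponentiation by squaring, this requires 6 multiplications. The key idea: if the exponent is even, square the half-power; if odd, multiply by the base once.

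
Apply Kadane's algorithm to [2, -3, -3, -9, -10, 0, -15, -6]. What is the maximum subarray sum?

Using Kadane's algorithm on [2, -3, -3, -9, -10, 0, -15, -6]:

Scanning through the array:
Position 1 (value -3): max_ending_here = -1, max_so_far = 2
Position 2 (value -3): max_ending_here = -3, max_so_far = 2
Position 3 (value -9): max_ending_here = -9, max_so_far = 2
Position 4 (value -10): max_ending_here = -10, max_so_far = 2
Position 5 (value 0): max_ending_here = 0, max_so_far = 2
Position 6 (value -15): max_ending_here = -15, max_so_far = 2
Position 7 (value -6): max_ending_here = -6, max_so_far = 2

Maximum subarray: [2]
Maximum sum: 2

The maximum subarray is [2] with sum 2. This subarray runs from index 0 to index 0.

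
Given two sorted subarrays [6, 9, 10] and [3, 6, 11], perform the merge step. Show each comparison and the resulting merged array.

Merging process:

Compare 6 vs 3: take 3 from right. Merged: [3]
Compare 6 vs 6: take 6 from left. Merged: [3, 6]
Compare 9 vs 6: take 6 from right. Merged: [3, 6, 6]
Compare 9 vs 11: take 9 from left. Merged: [3, 6, 6, 9]
Compare 10 vs 11: take 10 from left. Merged: [3, 6, 6, 9, 10]
Append remaining from right: [11]. Merged: [3, 6, 6, 9, 10, 11]

Final merged array: [3, 6, 6, 9, 10, 11]
Total comparisons: 5

The merged array is [3, 6, 6, 9, 10, 11], requiring 5 comparisons. The merge step runs in O(n) time where n is the total number of elements.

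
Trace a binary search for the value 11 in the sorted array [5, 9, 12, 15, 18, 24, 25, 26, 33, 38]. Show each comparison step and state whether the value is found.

Binary search for 11 in [5, 9, 12, 15, 18, 24, 25, 26, 33, 38]:

lo=0, hi=9, mid=4, arr[mid]=18 -> 18 > 11, search left half
lo=0, hi=3, mid=1, arr[mid]=9 -> 9 < 11, search right half
lo=2, hi=3, mid=2, arr[mid]=12 -> 12 > 11, search left half
lo=2 > hi=1, target 11 not found

Binary search determines that 11 is not in the array after 3 comparisons. The search space was exhausted without finding the target.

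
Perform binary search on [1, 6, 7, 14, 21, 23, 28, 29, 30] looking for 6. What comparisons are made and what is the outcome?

Binary search for 6 in [1, 6, 7, 14, 21, 23, 28, 29, 30]:

lo=0, hi=8, mid=4, arr[mid]=21 -> 21 > 6, search left half
lo=0, hi=3, mid=1, arr[mid]=6 -> Found target at index 1!

Binary search finds 6 at index 1 after 2 comparisons. The search repeatedly halves the search space by comparing with the middle element.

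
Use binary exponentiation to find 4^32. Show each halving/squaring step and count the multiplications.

Computing 4^32 by squaring (build up from 4^1; each line after the first costs one multiplication):

4^1 = 4
4^2 = (4^1)^2 = 4^2 = 16
4^4 = (4^2)^2 = 16^2 = 256
4^8 = (4^4)^2 = 256^2 = 65536
4^16 = (4^8)^2 = 65536^2 = 4294967296
4^32 = (4^16)^2 = 4294967296^2 = 18446744073709551616

Result: 18446744073709551616
Multiplications needed: 5 (5 lines after 4^1)

4^32 = 18446744073709551616. Using exponentiation by squaring, this requires 5 multiplications. The key idea: if the exponent is even, square the half-power; if odd, multiply by the base once.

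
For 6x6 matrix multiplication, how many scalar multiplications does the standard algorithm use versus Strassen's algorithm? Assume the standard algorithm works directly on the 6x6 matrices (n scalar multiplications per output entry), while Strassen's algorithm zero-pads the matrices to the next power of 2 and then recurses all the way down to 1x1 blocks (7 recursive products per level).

Matrix multiplication for 6x6 matrices:

Strassen's algorithm requires power-of-2 dimensions. Pad 6x6 to 8x8 (next power of 2).

Standard algorithm: 6^3 = 216 multiplications
Strassen's algorithm: 7^(log2(8)) = 7^3 = 343 multiplications
Difference: 216 - 343 = -127 (Strassen uses MORE here due to padding overhead — for small or just-over-power-of-2 n, padding can outweigh the per-level savings)

Standard: 216 multiplications (6^3). Strassen: 343 multiplications (7^3, after padding to 8x8). Strassen reduces 8 recursive multiplications to 7 at each level.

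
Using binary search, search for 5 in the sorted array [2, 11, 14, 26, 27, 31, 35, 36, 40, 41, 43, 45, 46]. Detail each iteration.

Binary search for 5 in [2, 11, 14, 26, 27, 31, 35, 36, 40, 41, 43, 45, 46]:

lo=0, hi=12, mid=6, arr[mid]=35 -> 35 > 5, search left half
lo=0, hi=5, mid=2, arr[mid]=14 -> 14 > 5, search left half
lo=0, hi=1, mid=0, arr[mid]=2 -> 2 < 5, search right half
lo=1, hi=1, mid=1, arr[mid]=11 -> 11 > 5, search left half
lo=1 > hi=0, target 5 not found

Binary search determines that 5 is not in the array after 4 comparisons. The search space was exhausted without finding the target.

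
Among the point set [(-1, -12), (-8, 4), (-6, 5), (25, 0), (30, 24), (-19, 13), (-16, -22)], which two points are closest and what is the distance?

Computing all pairwise distances among 7 points:

d((-1, -12), (-8, 4)) = 17.4642
d((-1, -12), (-6, 5)) = 17.72
d((-1, -12), (25, 0)) = 28.6356
d((-1, -12), (30, 24)) = 47.5079
d((-1, -12), (-19, 13)) = 30.8058
d((-1, -12), (-16, -22)) = 18.0278
d((-8, 4), (-6, 5)) = 2.2361 <-- minimum
d((-8, 4), (25, 0)) = 33.2415
d((-8, 4), (30, 24)) = 42.9418
d((-8, 4), (-19, 13)) = 14.2127
d((-8, 4), (-16, -22)) = 27.2029
d((-6, 5), (25, 0)) = 31.4006
d((-6, 5), (30, 24)) = 40.7063
d((-6, 5), (-19, 13)) = 15.2643
d((-6, 5), (-16, -22)) = 28.7924
d((25, 0), (30, 24)) = 24.5153
d((25, 0), (-19, 13)) = 45.8803
d((25, 0), (-16, -22)) = 46.5296
d((30, 24), (-19, 13)) = 50.2195
d((30, 24), (-16, -22)) = 65.0538
d((-19, 13), (-16, -22)) = 35.1283

Closest pair: (-8, 4) and (-6, 5) with distance 2.2361

The closest pair is (-8, 4) and (-6, 5) with Euclidean distance 2.2361. For 7 points, brute-force pairwise comparison is shown above. For large n, the divide-and-conquer algorithm (sort by x, recurse on halves, check the dividing strip) achieves O(n log n).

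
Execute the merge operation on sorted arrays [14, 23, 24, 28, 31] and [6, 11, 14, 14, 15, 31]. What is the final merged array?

Merging process:

Compare 14 vs 6: take 6 from right. Merged: [6]
Compare 14 vs 11: take 11 from right. Merged: [6, 11]
Compare 14 vs 14: take 14 from left. Merged: [6, 11, 14]
Compare 23 vs 14: take 14 from right. Merged: [6, 11, 14, 14]
Compare 23 vs 14: take 14 from right. Merged: [6, 11, 14, 14, 14]
Compare 23 vs 15: take 15 from right. Merged: [6, 11, 14, 14, 14, 15]
Compare 23 vs 31: take 23 from left. Merged: [6, 11, 14, 14, 14, 15, 23]
Compare 24 vs 31: take 24 from left. Merged: [6, 11, 14, 14, 14, 15, 23, 24]
Compare 28 vs 31: take 28 from left. Merged: [6, 11, 14, 14, 14, 15, 23, 24, 28]
Compare 31 vs 31: take 31 from left. Merged: [6, 11, 14, 14, 14, 15, 23, 24, 28, 31]
Append remaining from right: [31]. Merged: [6, 11, 14, 14, 14, 15, 23, 24, 28, 31, 31]

Final merged array: [6, 11, 14, 14, 14, 15, 23, 24, 28, 31, 31]
Total comparisons: 10

The merged array is [6, 11, 14, 14, 14, 15, 23, 24, 28, 31, 31], requiring 10 comparisons. The merge step runs in O(n) time where n is the total number of elements.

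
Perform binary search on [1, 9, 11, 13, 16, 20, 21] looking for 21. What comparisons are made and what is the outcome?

Binary search for 21 in [1, 9, 11, 13, 16, 20, 21]:

lo=0, hi=6, mid=3, arr[mid]=13 -> 13 < 21, search right half
lo=4, hi=6, mid=5, arr[mid]=20 -> 20 < 21, search right half
lo=6, hi=6, mid=6, arr[mid]=21 -> Found target at index 6!

Binary search finds 21 at index 6 after 3 comparisons. The search repeatedly halves the search space by comparing with the middle element.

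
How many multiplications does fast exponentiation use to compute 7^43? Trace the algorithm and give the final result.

Computing 7^43 by squaring (build up from 7^1; each line after the first costs one multiplication):

7^1 = 7
7^2 = (7^1)^2 = 7^2 = 49
7^4 = (7^2)^2 = 49^2 = 2401
7^5 = 7 * 7^4 = 7 * 2401 = 16807
7^10 = (7^5)^2 = 16807^2 = 282475249
7^20 = (7^10)^2 = 282475249^2 = 79792266297612001
7^21 = 7 * 7^20 = 7 * 79792266297612001 = 558545864083284007
7^42 = (7^21)^2 = 558545864083284007^2 = 311973482284542371301330321821976049
7^43 = 7 * 7^42 = 7 * 311973482284542371301330321821976049 = 2183814375991796599109312252753832343

Result: 2183814375991796599109312252753832343
Multiplications needed: 8 (8 lines after 7^1)

7^43 = 2183814375991796599109312252753832343. Using exponentiation by squaring, this requires 8 multiplications. The key idea: if the exponent is even, square the half-power; if odd, multiply by the base once.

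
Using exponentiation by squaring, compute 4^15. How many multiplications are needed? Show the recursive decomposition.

Computing 4^15 by squaring (build up from 4^1; each line after the first costs one multiplication):

4^1 = 4
4^2 = (4^1)^2 = 4^2 = 16
4^3 = 4 * 4^2 = 4 * 16 = 64
4^6 = (4^3)^2 = 64^2 = 4096
4^7 = 4 * 4^6 = 4 * 4096 = 16384
4^14 = (4^7)^2 = 16384^2 = 268435456
4^15 = 4 * 4^14 = 4 * 268435456 = 1073741824

Result: 1073741824
Multiplications needed: 6 (6 lines after 4^1)

4^15 = 1073741824. Using exponentiation by squaring, this requires 6 multiplications. The key idea: if the exponent is even, square the half-power; if odd, multiply by the base once.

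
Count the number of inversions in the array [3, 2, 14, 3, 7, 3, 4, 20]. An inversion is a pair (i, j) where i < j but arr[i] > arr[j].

Finding inversions in [3, 2, 14, 3, 7, 3, 4, 20]:

(0, 1): arr[0]=3 > arr[1]=2
(2, 3): arr[2]=14 > arr[3]=3
(2, 4): arr[2]=14 > arr[4]=7
(2, 5): arr[2]=14 > arr[5]=3
(2, 6): arr[2]=14 > arr[6]=4
(4, 5): arr[4]=7 > arr[5]=3
(4, 6): arr[4]=7 > arr[6]=4

Total inversions: 7

The array has 7 inversion(s): (0,1), (2,3), (2,4), (2,5), (2,6), (4,5), (4,6). Each pair (i,j) satisfies i < j and arr[i] > arr[j].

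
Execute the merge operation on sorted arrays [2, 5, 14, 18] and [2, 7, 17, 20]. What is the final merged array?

Merging process:

Compare 2 vs 2: take 2 from left. Merged: [2]
Compare 5 vs 2: take 2 from right. Merged: [2, 2]
Compare 5 vs 7: take 5 from left. Merged: [2, 2, 5]
Compare 14 vs 7: take 7 from right. Merged: [2, 2, 5, 7]
Compare 14 vs 17: take 14 from left. Merged: [2, 2, 5, 7, 14]
Compare 18 vs 17: take 17 from right. Merged: [2, 2, 5, 7, 14, 17]
Compare 18 vs 20: take 18 from left. Merged: [2, 2, 5, 7, 14, 17, 18]
Append remaining from right: [20]. Merged: [2, 2, 5, 7, 14, 17, 18, 20]

Final merged array: [2, 2, 5, 7, 14, 17, 18, 20]
Total comparisons: 7

The merged array is [2, 2, 5, 7, 14, 17, 18, 20], requiring 7 comparisons. The merge step runs in O(n) time where n is the total number of elements.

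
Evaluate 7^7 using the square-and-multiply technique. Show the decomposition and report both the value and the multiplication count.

Computing 7^7 by squaring (build up from 7^1; each line after the first costs one multiplication):

7^1 = 7
7^2 = (7^1)^2 = 7^2 = 49
7^3 = 7 * 7^2 = 7 * 49 = 343
7^6 = (7^3)^2 = 343^2 = 117649
7^7 = 7 * 7^6 = 7 * 117649 = 823543

Result: 823543
Multiplications needed: 4 (4 lines after 7^1)

7^7 = 823543. Using exponentiation by squaring, this requires 4 multiplications. The key idea: if the exponent is even, square the half-power; if odd, multiply by the base once.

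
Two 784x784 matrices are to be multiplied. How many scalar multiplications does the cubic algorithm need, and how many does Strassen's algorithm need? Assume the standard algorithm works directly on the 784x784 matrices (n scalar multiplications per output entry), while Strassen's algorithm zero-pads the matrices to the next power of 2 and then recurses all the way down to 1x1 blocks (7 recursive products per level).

Matrix multiplication for 784x784 matrices:

Strassen's algorithm requires power-of-2 dimensions. Pad 784x784 to 1024x1024 (next power of 2).

Standard algorithm: 784^3 = 481890304 multiplications
Strassen's algorithm: 7^(log2(1024)) = 7^10 = 282475249 multiplications
Savings: 481890304 - 282475249 = 199415055 multiplications

Standard: 481890304 multiplications (784^3). Strassen: 282475249 multiplications (7^10, after padding to 1024x1024). Strassen reduces 8 recursive multiplications to 7 at each level.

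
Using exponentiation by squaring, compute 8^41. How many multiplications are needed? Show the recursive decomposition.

Computing 8^41 by squaring (build up from 8^1; each line after the first costs one multiplication):

8^1 = 8
8^2 = (8^1)^2 = 8^2 = 64
8^4 = (8^2)^2 = 64^2 = 4096
8^5 = 8 * 8^4 = 8 * 4096 = 32768
8^10 = (8^5)^2 = 32768^2 = 1073741824
8^20 = (8^10)^2 = 1073741824^2 = 1152921504606846976
8^40 = (8^20)^2 = 1152921504606846976^2 = 1329227995784915872903807060280344576
8^41 = 8 * 8^40 = 8 * 1329227995784915872903807060280344576 = 10633823966279326983230456482242756608

Result: 10633823966279326983230456482242756608
Multiplications needed: 7 (7 lines after 8^1)

8^41 = 10633823966279326983230456482242756608. Using exponentiation by squaring, this requires 7 multiplications. The key idea: if the exponent is even, square the half-power; if odd, multiply by the base once.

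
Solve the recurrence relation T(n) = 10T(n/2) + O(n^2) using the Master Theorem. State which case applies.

Master Theorem for T(n) = 10T(n/2) + O(n^2):

a = 10, b = 2, c = 2
log_b(a) = log_2(10) = 3.3219

Case 1: c = 2 < log_2(10) = 3.3219
T(n) = O(n^(log_2 10))

For T(n) = 10T(n/2) + O(n^2): log_2(10) = 3.3219. This is Case 1 of the Master Theorem (c < log_b(a), work dominated by leaves), giving O(n^(log_2 10)).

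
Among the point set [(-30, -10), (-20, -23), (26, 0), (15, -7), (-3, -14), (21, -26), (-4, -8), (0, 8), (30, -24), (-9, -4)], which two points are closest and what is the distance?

Computing all pairwise distances among 10 points:

d((-30, -10), (-20, -23)) = 16.4012
d((-30, -10), (26, 0)) = 56.8859
d((-30, -10), (15, -7)) = 45.0999
d((-30, -10), (-3, -14)) = 27.2947
d((-30, -10), (21, -26)) = 53.4509
d((-30, -10), (-4, -8)) = 26.0768
d((-30, -10), (0, 8)) = 34.9857
d((-30, -10), (30, -24)) = 61.6117
d((-30, -10), (-9, -4)) = 21.8403
d((-20, -23), (26, 0)) = 51.4296
d((-20, -23), (15, -7)) = 38.4838
d((-20, -23), (-3, -14)) = 19.2354
d((-20, -23), (21, -26)) = 41.1096
d((-20, -23), (-4, -8)) = 21.9317
d((-20, -23), (0, 8)) = 36.8917
d((-20, -23), (30, -24)) = 50.01
d((-20, -23), (-9, -4)) = 21.9545
d((26, 0), (15, -7)) = 13.0384
d((26, 0), (-3, -14)) = 32.2025
d((26, 0), (21, -26)) = 26.4764
d((26, 0), (-4, -8)) = 31.0483
d((26, 0), (0, 8)) = 27.2029
d((26, 0), (30, -24)) = 24.3311
d((26, 0), (-9, -4)) = 35.2278
d((15, -7), (-3, -14)) = 19.3132
d((15, -7), (21, -26)) = 19.9249
d((15, -7), (-4, -8)) = 19.0263
d((15, -7), (0, 8)) = 21.2132
d((15, -7), (30, -24)) = 22.6716
d((15, -7), (-9, -4)) = 24.1868
d((-3, -14), (21, -26)) = 26.8328
d((-3, -14), (-4, -8)) = 6.0828 <-- minimum
d((-3, -14), (0, 8)) = 22.2036
d((-3, -14), (30, -24)) = 34.4819
d((-3, -14), (-9, -4)) = 11.6619
d((21, -26), (-4, -8)) = 30.8058
d((21, -26), (0, 8)) = 39.9625
d((21, -26), (30, -24)) = 9.2195
d((21, -26), (-9, -4)) = 37.2022
d((-4, -8), (0, 8)) = 16.4924
d((-4, -8), (30, -24)) = 37.5766
d((-4, -8), (-9, -4)) = 6.4031
d((0, 8), (30, -24)) = 43.8634
d((0, 8), (-9, -4)) = 15.0
d((30, -24), (-9, -4)) = 43.8292

Closest pair: (-3, -14) and (-4, -8) with distance 6.0828

The closest pair is (-3, -14) and (-4, -8) with Euclidean distance 6.0828. For 10 points, brute-force pairwise comparison is shown above. For large n, the divide-and-conquer algorithm (sort by x, recurse on halves, check the dividing strip) achieves O(n log n).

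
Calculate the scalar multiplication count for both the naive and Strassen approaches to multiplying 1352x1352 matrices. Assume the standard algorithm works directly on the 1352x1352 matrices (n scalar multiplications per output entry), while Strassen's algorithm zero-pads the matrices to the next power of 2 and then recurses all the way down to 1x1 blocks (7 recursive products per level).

Matrix multiplication for 1352x1352 matrices:

Strassen's algorithm requires power-of-2 dimensions. Pad 1352x1352 to 2048x2048 (next power of 2).

Standard algorithm: 1352^3 = 2471326208 multiplications
Strassen's algorithm: 7^(log2(2048)) = 7^11 = 1977326743 multiplications
Savings: 2471326208 - 1977326743 = 493999465 multiplications

Standard: 2471326208 multiplications (1352^3). Strassen: 1977326743 multiplications (7^11, after padding to 2048x2048). Strassen reduces 8 recursive multiplications to 7 at each level.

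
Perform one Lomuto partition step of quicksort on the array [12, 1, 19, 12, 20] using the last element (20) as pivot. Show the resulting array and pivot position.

Lomuto partition with pivot = 20:

Initial array: [12, 1, 19, 12, 20]

arr[0]=12 <= 20: swap with position 0, array becomes [12, 1, 19, 12, 20]
arr[1]=1 <= 20: swap with position 1, array becomes [12, 1, 19, 12, 20]
arr[2]=19 <= 20: swap with position 2, array becomes [12, 1, 19, 12, 20]
arr[3]=12 <= 20: swap with position 3, array becomes [12, 1, 19, 12, 20]

Place pivot at position 4: [12, 1, 19, 12, 20]
Pivot position: 4

After partitioning with pivot 20, the array becomes [12, 1, 19, 12, 20]. The pivot is placed at index 4. All elements to the left of the pivot are <= 20, and all elements to the right are > 20.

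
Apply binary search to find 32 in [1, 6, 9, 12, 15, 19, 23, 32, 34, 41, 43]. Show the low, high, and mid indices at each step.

Binary search for 32 in [1, 6, 9, 12, 15, 19, 23, 32, 34, 41, 43]:

lo=0, hi=10, mid=5, arr[mid]=19 -> 19 < 32, search right half
lo=6, hi=10, mid=8, arr[mid]=34 -> 34 > 32, search left half
lo=6, hi=7, mid=6, arr[mid]=23 -> 23 < 32, search right half
lo=7, hi=7, mid=7, arr[mid]=32 -> Found target at index 7!

Binary search finds 32 at index 7 after 4 comparisons. The search repeatedly halves the search space by comparing with the middle element.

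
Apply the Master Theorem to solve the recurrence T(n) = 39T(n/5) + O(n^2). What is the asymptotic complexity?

Master Theorem for T(n) = 39T(n/5) + O(n^2):

a = 39, b = 5, c = 2
log_b(a) = log_5(39) = 2.2763

Case 1: c = 2 < log_5(39) = 2.2763
T(n) = O(n^(log_5 39))

For T(n) = 39T(n/5) + O(n^2): log_5(39) = 2.2763. This is Case 1 of the Master Theorem (c < log_b(a), work dominated by leaves), giving O(n^(log_5 39)).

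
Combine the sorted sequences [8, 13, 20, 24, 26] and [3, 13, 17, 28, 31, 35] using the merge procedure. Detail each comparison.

Merging process:

Compare 8 vs 3: take 3 from right. Merged: [3]
Compare 8 vs 13: take 8 from left. Merged: [3, 8]
Compare 13 vs 13: take 13 from left. Merged: [3, 8, 13]
Compare 20 vs 13: take 13 from right. Merged: [3, 8, 13, 13]
Compare 20 vs 17: take 17 from right. Merged: [3, 8, 13, 13, 17]
Compare 20 vs 28: take 20 from left. Merged: [3, 8, 13, 13, 17, 20]
Compare 24 vs 28: take 24 from left. Merged: [3, 8, 13, 13, 17, 20, 24]
Compare 26 vs 28: take 26 from left. Merged: [3, 8, 13, 13, 17, 20, 24, 26]
Append remaining from right: [28, 31, 35]. Merged: [3, 8, 13, 13, 17, 20, 24, 26, 28, 31, 35]

Final merged array: [3, 8, 13, 13, 17, 20, 24, 26, 28, 31, 35]
Total comparisons: 8

The merged array is [3, 8, 13, 13, 17, 20, 24, 26, 28, 31, 35], requiring 8 comparisons. The merge step runs in O(n) time where n is the total number of elements.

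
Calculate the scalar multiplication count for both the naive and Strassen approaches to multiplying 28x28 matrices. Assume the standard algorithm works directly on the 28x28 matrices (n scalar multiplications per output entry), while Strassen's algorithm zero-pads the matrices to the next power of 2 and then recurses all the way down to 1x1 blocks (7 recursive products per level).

Matrix multiplication for 28x28 matrices:

Strassen's algorithm requires power-of-2 dimensions. Pad 28x28 to 32x32 (next power of 2).

Standard algorithm: 28^3 = 21952 multiplications
Strassen's algorithm: 7^(log2(32)) = 7^5 = 16807 multiplications
Savings: 21952 - 16807 = 5145 multiplications

Standard: 21952 multiplications (28^3). Strassen: 16807 multiplications (7^5, after padding to 32x32). Strassen reduces 8 recursive multiplications to 7 at each level.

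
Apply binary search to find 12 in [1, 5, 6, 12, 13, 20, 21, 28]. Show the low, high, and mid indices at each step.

Binary search for 12 in [1, 5, 6, 12, 13, 20, 21, 28]:

lo=0, hi=7, mid=3, arr[mid]=12 -> Found target at index 3!

Binary search finds 12 at index 3 after 1 comparisons. The search repeatedly halves the search space by comparing with the middle element.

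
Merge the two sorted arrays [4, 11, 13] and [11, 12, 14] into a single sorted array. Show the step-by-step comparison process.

Merging process:

Compare 4 vs 11: take 4 from left. Merged: [4]
Compare 11 vs 11: take 11 from left. Merged: [4, 11]
Compare 13 vs 11: take 11 from right. Merged: [4, 11, 11]
Compare 13 vs 12: take 12 from right. Merged: [4, 11, 11, 12]
Compare 13 vs 14: take 13 from left. Merged: [4, 11, 11, 12, 13]
Append remaining from right: [14]. Merged: [4, 11, 11, 12, 13, 14]

Final merged array: [4, 11, 11, 12, 13, 14]
Total comparisons: 5

The merged array is [4, 11, 11, 12, 13, 14], requiring 5 comparisons. The merge step runs in O(n) time where n is the total number of elements.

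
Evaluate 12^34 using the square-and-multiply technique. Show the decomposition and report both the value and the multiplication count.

Computing 12^34 by squaring (build up from 12^1; each line after the first costs one multiplication):

12^1 = 12
12^2 = (12^1)^2 = 12^2 = 144
12^4 = (12^2)^2 = 144^2 = 20736
12^8 = (12^4)^2 = 20736^2 = 429981696
12^16 = (12^8)^2 = 429981696^2 = 184884258895036416
12^17 = 12 * 12^16 = 12 * 184884258895036416 = 2218611106740436992
12^34 = (12^17)^2 = 2218611106740436992^2 = 4922235242952026704037113243122008064

Result: 4922235242952026704037113243122008064
Multiplications needed: 6 (6 lines after 12^1)

12^34 = 4922235242952026704037113243122008064. Using exponentiation by squaring, this requires 6 multiplications. The key idea: if the exponent is even, square the half-power; if odd, multiply by the base once.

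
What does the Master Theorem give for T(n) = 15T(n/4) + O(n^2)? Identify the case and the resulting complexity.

Master Theorem for T(n) = 15T(n/4) + O(n^2):

a = 15, b = 4, c = 2
log_b(a) = log_4(15) = 1.9534

Case 3: c = 2 > log_4(15) = 1.9534
T(n) = O(n^2) = O(n^2)

For T(n) = 15T(n/4) + O(n^2): log_4(15) = 1.9534. This is Case 3 of the Master Theorem (c > log_b(a), work dominated by root), giving O(n^2).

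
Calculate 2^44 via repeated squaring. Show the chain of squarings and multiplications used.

Computing 2^44 by squaring (build up from 2^1; each line after the first costs one multiplication):

2^1 = 2
2^2 = (2^1)^2 = 2^2 = 4
2^4 = (2^2)^2 = 4^2 = 16
2^5 = 2 * 2^4 = 2 * 16 = 32
2^10 = (2^5)^2 = 32^2 = 1024
2^11 = 2 * 2^10 = 2 * 1024 = 2048
2^22 = (2^11)^2 = 2048^2 = 4194304
2^44 = (2^22)^2 = 4194304^2 = 17592186044416

Result: 17592186044416
Multiplications needed: 7 (7 lines after 2^1)

2^44 = 17592186044416. Using exponentiation by squaring, this requires 7 multiplications. The key idea: if the exponent is even, square the half-power; if odd, multiply by the base once.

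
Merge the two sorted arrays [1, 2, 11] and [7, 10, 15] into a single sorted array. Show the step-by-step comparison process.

Merging process:

Compare 1 vs 7: take 1 from left. Merged: [1]
Compare 2 vs 7: take 2 from left. Merged: [1, 2]
Compare 11 vs 7: take 7 from right. Merged: [1, 2, 7]
Compare 11 vs 10: take 10 from right. Merged: [1, 2, 7, 10]
Compare 11 vs 15: take 11 from left. Merged: [1, 2, 7, 10, 11]
Append remaining from right: [15]. Merged: [1, 2, 7, 10, 11, 15]

Final merged array: [1, 2, 7, 10, 11, 15]
Total comparisons: 5

The merged array is [1, 2, 7, 10, 11, 15], requiring 5 comparisons. The merge step runs in O(n) time where n is the total number of elements.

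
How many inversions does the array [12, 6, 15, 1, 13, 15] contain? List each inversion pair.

Finding inversions in [12, 6, 15, 1, 13, 15]:

(0, 1): arr[0]=12 > arr[1]=6
(0, 3): arr[0]=12 > arr[3]=1
(1, 3): arr[1]=6 > arr[3]=1
(2, 3): arr[2]=15 > arr[3]=1
(2, 4): arr[2]=15 > arr[4]=13

Total inversions: 5

The array has 5 inversion(s): (0,1), (0,3), (1,3), (2,3), (2,4). Each pair (i,j) satisfies i < j and arr[i] > arr[j].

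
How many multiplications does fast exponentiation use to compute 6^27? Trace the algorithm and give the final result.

Computing 6^27 by squaring (build up from 6^1; each line after the first costs one multiplication):

6^1 = 6
6^2 = (6^1)^2 = 6^2 = 36
6^3 = 6 * 6^2 = 6 * 36 = 216
6^6 = (6^3)^2 = 216^2 = 46656
6^12 = (6^6)^2 = 46656^2 = 2176782336
6^13 = 6 * 6^12 = 6 * 2176782336 = 13060694016
6^26 = (6^13)^2 = 13060694016^2 = 170581728179578208256
6^27 = 6 * 6^26 = 6 * 170581728179578208256 = 1023490369077469249536

Result: 1023490369077469249536
Multiplications needed: 7 (7 lines after 6^1)

6^27 = 1023490369077469249536. Using exponentiation by squaring, this requires 7 multiplications. The key idea: if the exponent is even, square the half-power; if odd, multiply by the base once.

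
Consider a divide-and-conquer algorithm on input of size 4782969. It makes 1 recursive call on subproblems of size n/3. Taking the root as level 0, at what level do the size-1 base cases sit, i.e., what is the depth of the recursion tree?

For divide and conquer with division factor 3:

Problem sizes at each level:
Level 0: 4782969
Level 1: 1594323
Level 2: 531441
Level 3: 177147
Level 4: 59049
Level 5: 19683
Level 6: 6561
Level 7: 2187
Level 8: 729
Level 9: 243
Level 10: 81
Level 11: 27
Level 12: 9
Level 13: 3
Level 14: 1

The root is level 0 and the size-1 base case is level 14 (the tree spans levels 0 through 14, i.e. 15 levels counting the root), so the depth is the number of divisions: log_3(4782969) = 14

The recursion tree depth is log_3(4782969) = 14. At each level, the problem size is divided by 3, so it takes 14 divisions to reduce to a base case of size 1. The algorithm makes 1 recursive call at each level.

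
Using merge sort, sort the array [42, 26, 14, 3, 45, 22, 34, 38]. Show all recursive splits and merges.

Merge sort trace:

Split: [42, 26, 14, 3, 45, 22, 34, 38] -> [42, 26, 14, 3] and [45, 22, 34, 38]
  Split: [42, 26, 14, 3] -> [42, 26] and [14, 3]
    Split: [42, 26] -> [42] and [26]
    Merge: [42] + [26] -> [26, 42]
    Split: [14, 3] -> [14] and [3]
    Merge: [14] + [3] -> [3, 14]
  Merge: [26, 42] + [3, 14] -> [3, 14, 26, 42]
  Split: [45, 22, 34, 38] -> [45, 22] and [34, 38]
    Split: [45, 22] -> [45] and [22]
    Merge: [45] + [22] -> [22, 45]
    Split: [34, 38] -> [34] and [38]
    Merge: [34] + [38] -> [34, 38]
  Merge: [22, 45] + [34, 38] -> [22, 34, 38, 45]
Merge: [3, 14, 26, 42] + [22, 34, 38, 45] -> [3, 14, 22, 26, 34, 38, 42, 45]

Final sorted array: [3, 14, 22, 26, 34, 38, 42, 45]

The merge sort proceeds by recursively splitting the array and merging sorted halves.
After all merges, the sorted array is [3, 14, 22, 26, 34, 38, 42, 45].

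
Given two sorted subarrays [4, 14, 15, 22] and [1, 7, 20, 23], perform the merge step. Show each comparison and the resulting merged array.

Merging process:

Compare 4 vs 1: take 1 from right. Merged: [1]
Compare 4 vs 7: take 4 from left. Merged: [1, 4]
Compare 14 vs 7: take 7 from right. Merged: [1, 4, 7]
Compare 14 vs 20: take 14 from left. Merged: [1, 4, 7, 14]
Compare 15 vs 20: take 15 from left. Merged: [1, 4, 7, 14, 15]
Compare 22 vs 20: take 20 from right. Merged: [1, 4, 7, 14, 15, 20]
Compare 22 vs 23: take 22 from left. Merged: [1, 4, 7, 14, 15, 20, 22]
Append remaining from right: [23]. Merged: [1, 4, 7, 14, 15, 20, 22, 23]

Final merged array: [1, 4, 7, 14, 15, 20, 22, 23]
Total comparisons: 7

The merged array is [1, 4, 7, 14, 15, 20, 22, 23], requiring 7 comparisons. The merge step runs in O(n) time where n is the total number of elements.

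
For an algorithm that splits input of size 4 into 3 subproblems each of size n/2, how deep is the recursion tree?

For divide and conquer with division factor 2:

Problem sizes at each level:
Level 0: 4
Level 1: 2
Level 2: 1

The root is level 0 and the size-1 base case is level 2 (the tree spans levels 0 through 2, i.e. 3 levels counting the root), so the depth is the number of divisions: log_2(4) = 2

The recursion tree depth is log_2(4) = 2. At each level, the problem size is divided by 2, so it takes 2 divisions to reduce to a base case of size 1. The algorithm makes 3 recursive calls at each level.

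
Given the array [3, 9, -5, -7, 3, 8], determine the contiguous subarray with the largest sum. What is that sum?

Using Kadane's algorithm on [3, 9, -5, -7, 3, 8]:

Scanning through the array:
Position 1 (value 9): max_ending_here = 12, max_so_far = 12
Position 2 (value -5): max_ending_here = 7, max_so_far = 12
Position 3 (value -7): max_ending_here = 0, max_so_far = 12
Position 4 (value 3): max_ending_here = 3, max_so_far = 12
Position 5 (value 8): max_ending_here = 11, max_so_far = 12

Maximum subarray: [3, 9]
Maximum sum: 12

The maximum subarray is [3, 9] with sum 12. This subarray runs from index 0 to index 1.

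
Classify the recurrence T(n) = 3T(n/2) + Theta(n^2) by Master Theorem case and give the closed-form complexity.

Master Theorem for T(n) = 3T(n/2) + O(n^2):

a = 3, b = 2, c = 2
log_b(a) = log_2(3) = 1.5850

Case 3: c = 2 > log_2(3) = 1.5850
T(n) = O(n^2) = O(n^2)

For T(n) = 3T(n/2) + O(n^2): log_2(3) = 1.5850. This is Case 3 of the Master Theorem (c > log_b(a), work dominated by root), giving O(n^2).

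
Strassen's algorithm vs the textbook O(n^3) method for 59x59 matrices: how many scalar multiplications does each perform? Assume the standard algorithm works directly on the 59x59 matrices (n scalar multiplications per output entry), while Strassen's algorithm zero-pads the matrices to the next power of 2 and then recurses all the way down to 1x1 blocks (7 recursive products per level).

Matrix multiplication for 59x59 matrices:

Strassen's algorithm requires power-of-2 dimensions. Pad 59x59 to 64x64 (next power of 2).

Standard algorithm: 59^3 = 205379 multiplications
Strassen's algorithm: 7^(log2(64)) = 7^6 = 117649 multiplications
Savings: 205379 - 117649 = 87730 multiplications

Standard: 205379 multiplications (59^3). Strassen: 117649 multiplications (7^6, after padding to 64x64). Strassen reduces 8 recursive multiplications to 7 at each level.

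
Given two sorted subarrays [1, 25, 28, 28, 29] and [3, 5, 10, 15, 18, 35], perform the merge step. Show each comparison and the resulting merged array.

Merging process:

Compare 1 vs 3: take 1 from left. Merged: [1]
Compare 25 vs 3: take 3 from right. Merged: [1, 3]
Compare 25 vs 5: take 5 from right. Merged: [1, 3, 5]
Compare 25 vs 10: take 10 from right. Merged: [1, 3, 5, 10]
Compare 25 vs 15: take 15 from right. Merged: [1, 3, 5, 10, 15]
Compare 25 vs 18: take 18 from right. Merged: [1, 3, 5, 10, 15, 18]
Compare 25 vs 35: take 25 from left. Merged: [1, 3, 5, 10, 15, 18, 25]
Compare 28 vs 35: take 28 from left. Merged: [1, 3, 5, 10, 15, 18, 25, 28]
Compare 28 vs 35: take 28 from left. Merged: [1, 3, 5, 10, 15, 18, 25, 28, 28]
Compare 29 vs 35: take 29 from left. Merged: [1, 3, 5, 10, 15, 18, 25, 28, 28, 29]
Append remaining from right: [35]. Merged: [1, 3, 5, 10, 15, 18, 25, 28, 28, 29, 35]

Final merged array: [1, 3, 5, 10, 15, 18, 25, 28, 28, 29, 35]
Total comparisons: 10

The merged array is [1, 3, 5, 10, 15, 18, 25, 28, 28, 29, 35], requiring 10 comparisons. The merge step runs in O(n) time where n is the total number of elements.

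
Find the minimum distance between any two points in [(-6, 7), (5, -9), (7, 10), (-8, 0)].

Computing all pairwise distances among 4 points:

d((-6, 7), (5, -9)) = 19.4165
d((-6, 7), (7, 10)) = 13.3417
d((-6, 7), (-8, 0)) = 7.2801 <-- minimum
d((5, -9), (7, 10)) = 19.105
d((5, -9), (-8, 0)) = 15.8114
d((7, 10), (-8, 0)) = 18.0278

Closest pair: (-6, 7) and (-8, 0) with distance 7.2801

The closest pair is (-6, 7) and (-8, 0) with Euclidean distance 7.2801. For 4 points, brute-force pairwise comparison is shown above. For large n, the divide-and-conquer algorithm (sort by x, recurse on halves, check the dividing strip) achieves O(n log n).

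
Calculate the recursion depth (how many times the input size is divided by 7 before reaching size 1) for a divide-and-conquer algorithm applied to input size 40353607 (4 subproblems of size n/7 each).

For divide and conquer with division factor 7:

Problem sizes at each level:
Level 0: 40353607
Level 1: 5764801
Level 2: 823543
Level 3: 117649
Level 4: 16807
Level 5: 2401
Level 6: 343
Level 7: 49
Level 8: 7
Level 9: 1

The root is level 0 and the size-1 base case is level 9 (the tree spans levels 0 through 9, i.e. 10 levels counting the root), so the depth is the number of divisions: log_7(40353607) = 9

The recursion tree depth is log_7(40353607) = 9. At each level, the problem size is divided by 7, so it takes 9 divisions to reduce to a base case of size 1. The algorithm makes 4 recursive calls at each level.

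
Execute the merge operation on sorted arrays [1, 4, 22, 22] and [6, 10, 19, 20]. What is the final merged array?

Merging process:

Compare 1 vs 6: take 1 from left. Merged: [1]
Compare 4 vs 6: take 4 from left. Merged: [1, 4]
Compare 22 vs 6: take 6 from right. Merged: [1, 4, 6]
Compare 22 vs 10: take 10 from right. Merged: [1, 4, 6, 10]
Compare 22 vs 19: take 19 from right. Merged: [1, 4, 6, 10, 19]
Compare 22 vs 20: take 20 from right. Merged: [1, 4, 6, 10, 19, 20]
Append remaining from left: [22, 22]. Merged: [1, 4, 6, 10, 19, 20, 22, 22]

Final merged array: [1, 4, 6, 10, 19, 20, 22, 22]
Total comparisons: 6

The merged array is [1, 4, 6, 10, 19, 20, 22, 22], requiring 6 comparisons. The merge step runs in O(n) time where n is the total number of elements.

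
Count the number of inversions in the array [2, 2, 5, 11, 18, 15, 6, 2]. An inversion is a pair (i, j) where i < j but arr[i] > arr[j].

Finding inversions in [2, 2, 5, 11, 18, 15, 6, 2]:

(2, 7): arr[2]=5 > arr[7]=2
(3, 6): arr[3]=11 > arr[6]=6
(3, 7): arr[3]=11 > arr[7]=2
(4, 5): arr[4]=18 > arr[5]=15
(4, 6): arr[4]=18 > arr[6]=6
(4, 7): arr[4]=18 > arr[7]=2
(5, 6): arr[5]=15 > arr[6]=6
(5, 7): arr[5]=15 > arr[7]=2
(6, 7): arr[6]=6 > arr[7]=2

Total inversions: 9

The array has 9 inversion(s): (2,7), (3,6), (3,7), (4,5), (4,6), (4,7), (5,6), (5,7), (6,7). Each pair (i,j) satisfies i < j and arr[i] > arr[j].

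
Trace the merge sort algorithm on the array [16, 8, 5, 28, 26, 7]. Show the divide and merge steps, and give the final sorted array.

Merge sort trace:

Split: [16, 8, 5, 28, 26, 7] -> [16, 8, 5] and [28, 26, 7]
  Split: [16, 8, 5] -> [16] and [8, 5]
    Split: [8, 5] -> [8] and [5]
    Merge: [8] + [5] -> [5, 8]
  Merge: [16] + [5, 8] -> [5, 8, 16]
  Split: [28, 26, 7] -> [28] and [26, 7]
    Split: [26, 7] -> [26] and [7]
    Merge: [26] + [7] -> [7, 26]
  Merge: [28] + [7, 26] -> [7, 26, 28]
Merge: [5, 8, 16] + [7, 26, 28] -> [5, 7, 8, 16, 26, 28]

Final sorted array: [5, 7, 8, 16, 26, 28]

The merge sort proceeds by recursively splitting the array and merging sorted halves.
After all merges, the sorted array is [5, 7, 8, 16, 26, 28].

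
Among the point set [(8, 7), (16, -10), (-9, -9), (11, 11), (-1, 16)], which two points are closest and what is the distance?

Computing all pairwise distances among 5 points:

d((8, 7), (16, -10)) = 18.7883
d((8, 7), (-9, -9)) = 23.3452
d((8, 7), (11, 11)) = 5.0 <-- minimum
d((8, 7), (-1, 16)) = 12.7279
d((16, -10), (-9, -9)) = 25.02
d((16, -10), (11, 11)) = 21.587
d((16, -10), (-1, 16)) = 31.0644
d((-9, -9), (11, 11)) = 28.2843
d((-9, -9), (-1, 16)) = 26.2488
d((11, 11), (-1, 16)) = 13.0

Closest pair: (8, 7) and (11, 11) with distance 5.0

The closest pair is (8, 7) and (11, 11) with Euclidean distance 5.0. For 5 points, brute-force pairwise comparison is shown above. For large n, the divide-and-conquer algorithm (sort by x, recurse on halves, check the dividing strip) achieves O(n log n).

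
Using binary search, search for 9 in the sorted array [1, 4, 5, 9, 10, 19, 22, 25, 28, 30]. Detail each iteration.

Binary search for 9 in [1, 4, 5, 9, 10, 19, 22, 25, 28, 30]:

lo=0, hi=9, mid=4, arr[mid]=10 -> 10 > 9, search left half
lo=0, hi=3, mid=1, arr[mid]=4 -> 4 < 9, search right half
lo=2, hi=3, mid=2, arr[mid]=5 -> 5 < 9, search right half
lo=3, hi=3, mid=3, arr[mid]=9 -> Found target at index 3!

Binary search finds 9 at index 3 after 4 comparisons. The search repeatedly halves the search space by comparing with the middle element.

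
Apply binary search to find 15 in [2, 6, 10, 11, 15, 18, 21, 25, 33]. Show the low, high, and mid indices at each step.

Binary search for 15 in [2, 6, 10, 11, 15, 18, 21, 25, 33]:

lo=0, hi=8, mid=4, arr[mid]=15 -> Found target at index 4!

Binary search finds 15 at index 4 after 1 comparisons. The search repeatedly halves the search space by comparing with the middle element.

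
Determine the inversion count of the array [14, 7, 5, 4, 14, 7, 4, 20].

Finding inversions in [14, 7, 5, 4, 14, 7, 4, 20]:

(0, 1): arr[0]=14 > arr[1]=7
(0, 2): arr[0]=14 > arr[2]=5
(0, 3): arr[0]=14 > arr[3]=4
(0, 5): arr[0]=14 > arr[5]=7
(0, 6): arr[0]=14 > arr[6]=4
(1, 2): arr[1]=7 > arr[2]=5
(1, 3): arr[1]=7 > arr[3]=4
(1, 6): arr[1]=7 > arr[6]=4
(2, 3): arr[2]=5 > arr[3]=4
(2, 6): arr[2]=5 > arr[6]=4
(4, 5): arr[4]=14 > arr[5]=7
(4, 6): arr[4]=14 > arr[6]=4
(5, 6): arr[5]=7 > arr[6]=4

Total inversions: 13

The array has 13 inversion(s): (0,1), (0,2), (0,3), (0,5), (0,6), (1,2), (1,3), (1,6), (2,3), (2,6), (4,5), (4,6), (5,6). Each pair (i,j) satisfies i < j and arr[i] > arr[j].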